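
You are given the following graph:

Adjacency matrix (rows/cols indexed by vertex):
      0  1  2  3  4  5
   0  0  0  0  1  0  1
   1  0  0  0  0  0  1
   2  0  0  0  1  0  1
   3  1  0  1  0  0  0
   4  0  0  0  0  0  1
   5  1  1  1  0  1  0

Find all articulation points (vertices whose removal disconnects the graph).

An articulation point is a vertex whose removal disconnects the graph.
Articulation points: [5]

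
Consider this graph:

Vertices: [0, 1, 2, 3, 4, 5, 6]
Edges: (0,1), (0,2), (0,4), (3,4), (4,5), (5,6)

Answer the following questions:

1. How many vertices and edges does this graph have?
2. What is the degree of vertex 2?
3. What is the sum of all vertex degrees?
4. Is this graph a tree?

Count: 7 vertices, 6 edges.
Vertex 2 has neighbors [0], degree = 1.
Handshaking lemma: 2 * 6 = 12.
A graph is a tree iff it is connected and has exactly n-1 edges. This graph is connected (all 7 vertices in one component) and has 7-1 = 6 edges. It is a tree.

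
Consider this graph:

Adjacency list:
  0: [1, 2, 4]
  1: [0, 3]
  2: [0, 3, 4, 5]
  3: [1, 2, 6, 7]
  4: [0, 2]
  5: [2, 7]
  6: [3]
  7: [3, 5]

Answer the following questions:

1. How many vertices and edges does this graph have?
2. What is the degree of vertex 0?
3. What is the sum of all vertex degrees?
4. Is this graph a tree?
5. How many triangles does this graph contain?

Count: 8 vertices, 10 edges.
Vertex 0 has neighbors [1, 2, 4], degree = 3.
Handshaking lemma: 2 * 10 = 20.
A tree on 8 vertices has 7 edges. This graph has 10 edges (3 extra). Not a tree.
Number of triangles = 1.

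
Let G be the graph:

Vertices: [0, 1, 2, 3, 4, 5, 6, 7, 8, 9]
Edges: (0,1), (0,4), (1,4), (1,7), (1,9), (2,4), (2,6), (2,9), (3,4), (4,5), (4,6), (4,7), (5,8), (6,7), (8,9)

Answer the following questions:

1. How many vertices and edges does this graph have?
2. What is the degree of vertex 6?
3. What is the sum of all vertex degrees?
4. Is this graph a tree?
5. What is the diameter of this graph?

Count: 10 vertices, 15 edges.
Vertex 6 has neighbors [2, 4, 7], degree = 3.
Handshaking lemma: 2 * 15 = 30.
A tree on 10 vertices has 9 edges. This graph has 15 edges (6 extra). Not a tree.
Diameter (longest shortest path) = 3.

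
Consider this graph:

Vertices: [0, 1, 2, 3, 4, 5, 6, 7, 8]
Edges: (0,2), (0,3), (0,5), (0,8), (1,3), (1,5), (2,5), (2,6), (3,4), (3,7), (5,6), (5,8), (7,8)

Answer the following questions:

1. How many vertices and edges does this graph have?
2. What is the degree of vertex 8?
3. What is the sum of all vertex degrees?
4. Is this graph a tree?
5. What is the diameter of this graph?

Count: 9 vertices, 13 edges.
Vertex 8 has neighbors [0, 5, 7], degree = 3.
Handshaking lemma: 2 * 13 = 26.
A tree on 9 vertices has 8 edges. This graph has 13 edges (5 extra). Not a tree.
Diameter (longest shortest path) = 4.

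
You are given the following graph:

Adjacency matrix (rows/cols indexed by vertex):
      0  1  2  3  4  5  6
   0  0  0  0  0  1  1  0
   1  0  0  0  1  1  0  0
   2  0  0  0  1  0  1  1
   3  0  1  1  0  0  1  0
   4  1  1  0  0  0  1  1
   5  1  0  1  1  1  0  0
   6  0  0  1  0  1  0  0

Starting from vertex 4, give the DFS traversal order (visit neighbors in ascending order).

DFS from vertex 4 (neighbors processed in ascending order):
Visit order: 4, 0, 5, 2, 3, 1, 6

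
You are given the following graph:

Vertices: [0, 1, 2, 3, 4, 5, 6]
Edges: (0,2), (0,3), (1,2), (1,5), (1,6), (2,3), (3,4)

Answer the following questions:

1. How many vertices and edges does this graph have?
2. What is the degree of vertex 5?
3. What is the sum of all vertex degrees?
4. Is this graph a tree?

Count: 7 vertices, 7 edges.
Vertex 5 has neighbors [1], degree = 1.
Handshaking lemma: 2 * 7 = 14.
A tree on 7 vertices has 6 edges. This graph has 7 edges (1 extra). Not a tree.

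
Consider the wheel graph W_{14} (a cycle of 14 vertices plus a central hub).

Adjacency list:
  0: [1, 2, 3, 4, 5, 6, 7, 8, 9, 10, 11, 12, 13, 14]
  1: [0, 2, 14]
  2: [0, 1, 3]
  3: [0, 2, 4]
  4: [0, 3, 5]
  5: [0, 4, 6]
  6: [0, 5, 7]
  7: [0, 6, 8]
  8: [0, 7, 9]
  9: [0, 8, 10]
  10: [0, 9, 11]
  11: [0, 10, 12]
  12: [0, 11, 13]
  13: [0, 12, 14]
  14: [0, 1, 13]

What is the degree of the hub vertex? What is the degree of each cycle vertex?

The hub connects to all 14 cycle vertices, so deg(hub) = 14.
Each cycle vertex connects to 2 neighbors on the cycle plus the hub, so deg(cycle vertex) = 3.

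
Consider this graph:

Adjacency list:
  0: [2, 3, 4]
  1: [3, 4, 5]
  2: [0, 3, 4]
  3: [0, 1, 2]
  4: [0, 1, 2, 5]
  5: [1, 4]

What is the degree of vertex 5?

Vertex 5 has neighbors [1, 4], so deg(5) = 2.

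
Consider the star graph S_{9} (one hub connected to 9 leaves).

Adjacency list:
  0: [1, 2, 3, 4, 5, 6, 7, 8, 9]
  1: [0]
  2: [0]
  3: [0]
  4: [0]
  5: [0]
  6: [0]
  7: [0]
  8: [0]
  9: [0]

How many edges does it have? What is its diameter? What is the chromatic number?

Star graph S_{9}: the hub connects to all 9 leaves.
Edges = 9.
Diameter = 2 (any leaf to hub is 1, leaf to leaf through hub is 2).
Star graphs are bipartite (hub vs leaves), so chromatic number = 2.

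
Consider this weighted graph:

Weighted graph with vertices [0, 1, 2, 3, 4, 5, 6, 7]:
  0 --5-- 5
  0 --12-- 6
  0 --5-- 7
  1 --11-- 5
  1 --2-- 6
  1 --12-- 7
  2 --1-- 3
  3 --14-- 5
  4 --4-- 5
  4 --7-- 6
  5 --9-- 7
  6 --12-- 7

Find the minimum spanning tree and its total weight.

Applying Kruskal's algorithm (sort edges by weight, add if no cycle):
  Add (2,3) w=1
  Add (1,6) w=2
  Add (4,5) w=4
  Add (0,5) w=5
  Add (0,7) w=5
  Add (4,6) w=7
  Skip (5,7) w=9 (creates cycle)
  Skip (1,5) w=11 (creates cycle)
  Skip (0,6) w=12 (creates cycle)
  Skip (1,7) w=12 (creates cycle)
  Skip (6,7) w=12 (creates cycle)
  Add (3,5) w=14
MST weight = 38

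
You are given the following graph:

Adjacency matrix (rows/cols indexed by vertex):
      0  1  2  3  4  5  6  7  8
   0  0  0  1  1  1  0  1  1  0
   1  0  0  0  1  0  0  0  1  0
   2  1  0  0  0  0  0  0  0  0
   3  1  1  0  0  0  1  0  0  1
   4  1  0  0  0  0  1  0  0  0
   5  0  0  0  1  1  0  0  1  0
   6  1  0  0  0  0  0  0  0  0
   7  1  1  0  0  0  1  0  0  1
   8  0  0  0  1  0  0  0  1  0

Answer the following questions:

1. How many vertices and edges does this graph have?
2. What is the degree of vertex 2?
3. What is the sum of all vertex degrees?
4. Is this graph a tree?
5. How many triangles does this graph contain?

Count: 9 vertices, 12 edges.
Vertex 2 has neighbors [0], degree = 1.
Handshaking lemma: 2 * 12 = 24.
A tree on 9 vertices has 8 edges. This graph has 12 edges (4 extra). Not a tree.
Number of triangles = 0.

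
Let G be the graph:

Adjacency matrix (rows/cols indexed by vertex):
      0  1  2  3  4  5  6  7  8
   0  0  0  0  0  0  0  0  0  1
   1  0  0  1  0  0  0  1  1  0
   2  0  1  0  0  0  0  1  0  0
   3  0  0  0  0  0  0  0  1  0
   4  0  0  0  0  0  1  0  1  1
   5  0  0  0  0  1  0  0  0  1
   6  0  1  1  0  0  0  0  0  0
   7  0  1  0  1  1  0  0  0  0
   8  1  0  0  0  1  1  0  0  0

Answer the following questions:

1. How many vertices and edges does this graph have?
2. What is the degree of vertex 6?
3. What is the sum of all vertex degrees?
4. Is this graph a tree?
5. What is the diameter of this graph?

Count: 9 vertices, 10 edges.
Vertex 6 has neighbors [1, 2], degree = 2.
Handshaking lemma: 2 * 10 = 20.
A tree on 9 vertices has 8 edges. This graph has 10 edges (2 extra). Not a tree.
Diameter (longest shortest path) = 5.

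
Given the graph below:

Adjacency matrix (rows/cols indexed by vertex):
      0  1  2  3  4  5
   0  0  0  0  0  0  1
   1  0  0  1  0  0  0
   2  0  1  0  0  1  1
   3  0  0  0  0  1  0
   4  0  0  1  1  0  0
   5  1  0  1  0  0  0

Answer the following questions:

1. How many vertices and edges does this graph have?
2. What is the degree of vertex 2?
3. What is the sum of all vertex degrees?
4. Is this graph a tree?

Count: 6 vertices, 5 edges.
Vertex 2 has neighbors [1, 4, 5], degree = 3.
Handshaking lemma: 2 * 5 = 10.
A graph is a tree iff it is connected and has exactly n-1 edges. This graph is connected (all 6 vertices in one component) and has 6-1 = 5 edges. It is a tree.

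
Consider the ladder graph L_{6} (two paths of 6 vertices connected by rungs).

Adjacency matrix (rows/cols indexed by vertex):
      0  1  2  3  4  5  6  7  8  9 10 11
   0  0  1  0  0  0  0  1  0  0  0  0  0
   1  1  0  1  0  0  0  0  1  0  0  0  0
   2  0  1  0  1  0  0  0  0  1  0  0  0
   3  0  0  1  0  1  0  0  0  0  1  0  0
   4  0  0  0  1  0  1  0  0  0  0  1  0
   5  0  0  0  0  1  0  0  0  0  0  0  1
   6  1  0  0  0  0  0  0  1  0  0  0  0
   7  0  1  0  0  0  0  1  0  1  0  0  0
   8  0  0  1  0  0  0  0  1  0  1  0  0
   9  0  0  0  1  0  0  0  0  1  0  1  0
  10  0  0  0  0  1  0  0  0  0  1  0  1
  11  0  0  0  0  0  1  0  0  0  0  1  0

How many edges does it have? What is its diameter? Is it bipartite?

Ladder graph L_{6}: 6 rungs + 2 * (6-1) path edges = 6 + 10 = 16 edges.
Diameter = 6.
Ladder graphs are bipartite (alternating coloring along each path).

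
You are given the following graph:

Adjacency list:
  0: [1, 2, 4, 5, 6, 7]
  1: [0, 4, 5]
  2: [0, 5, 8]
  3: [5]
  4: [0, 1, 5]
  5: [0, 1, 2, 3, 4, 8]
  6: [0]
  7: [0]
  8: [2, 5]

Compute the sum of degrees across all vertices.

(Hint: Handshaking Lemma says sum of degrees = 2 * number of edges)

Count edges: 13 edges.
By Handshaking Lemma: sum of degrees = 2 * 13 = 26.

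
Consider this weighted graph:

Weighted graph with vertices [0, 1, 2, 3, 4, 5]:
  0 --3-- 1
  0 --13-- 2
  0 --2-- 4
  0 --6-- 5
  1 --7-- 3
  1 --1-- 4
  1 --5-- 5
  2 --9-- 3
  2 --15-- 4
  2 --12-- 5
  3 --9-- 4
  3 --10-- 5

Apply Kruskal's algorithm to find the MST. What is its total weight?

Applying Kruskal's algorithm (sort edges by weight, add if no cycle):
  Add (1,4) w=1
  Add (0,4) w=2
  Skip (0,1) w=3 (creates cycle)
  Add (1,5) w=5
  Skip (0,5) w=6 (creates cycle)
  Add (1,3) w=7
  Add (2,3) w=9
  Skip (3,4) w=9 (creates cycle)
  Skip (3,5) w=10 (creates cycle)
  Skip (2,5) w=12 (creates cycle)
  Skip (0,2) w=13 (creates cycle)
  Skip (2,4) w=15 (creates cycle)
MST weight = 24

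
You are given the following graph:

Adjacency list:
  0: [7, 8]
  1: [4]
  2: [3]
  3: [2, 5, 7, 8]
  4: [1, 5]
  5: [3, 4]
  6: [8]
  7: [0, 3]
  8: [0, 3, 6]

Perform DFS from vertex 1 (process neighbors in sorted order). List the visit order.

DFS from vertex 1 (neighbors processed in ascending order):
Visit order: 1, 4, 5, 3, 2, 7, 0, 8, 6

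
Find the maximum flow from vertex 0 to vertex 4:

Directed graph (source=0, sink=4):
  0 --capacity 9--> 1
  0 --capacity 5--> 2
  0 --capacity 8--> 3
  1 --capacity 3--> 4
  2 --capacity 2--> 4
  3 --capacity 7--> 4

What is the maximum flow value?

Computing max flow:
  Flow on (0->1): 3/9
  Flow on (0->2): 2/5
  Flow on (0->3): 7/8
  Flow on (1->4): 3/3
  Flow on (2->4): 2/2
  Flow on (3->4): 7/7
Maximum flow = 12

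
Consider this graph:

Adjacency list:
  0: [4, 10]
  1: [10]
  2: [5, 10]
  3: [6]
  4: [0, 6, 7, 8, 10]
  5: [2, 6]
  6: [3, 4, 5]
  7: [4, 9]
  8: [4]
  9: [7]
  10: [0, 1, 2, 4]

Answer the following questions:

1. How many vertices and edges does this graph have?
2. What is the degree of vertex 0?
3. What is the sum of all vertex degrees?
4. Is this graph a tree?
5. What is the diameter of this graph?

Count: 11 vertices, 12 edges.
Vertex 0 has neighbors [4, 10], degree = 2.
Handshaking lemma: 2 * 12 = 24.
A tree on 11 vertices has 10 edges. This graph has 12 edges (2 extra). Not a tree.
Diameter (longest shortest path) = 4.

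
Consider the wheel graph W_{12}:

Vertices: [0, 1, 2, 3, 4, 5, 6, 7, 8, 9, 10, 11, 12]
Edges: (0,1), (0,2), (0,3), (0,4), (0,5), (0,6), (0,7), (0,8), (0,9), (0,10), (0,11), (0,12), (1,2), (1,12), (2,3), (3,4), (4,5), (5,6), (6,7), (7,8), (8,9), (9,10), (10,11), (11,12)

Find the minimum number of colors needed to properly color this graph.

W_{12} = C_{12} plus a hub adjacent to every cycle vertex.
The outer cycle needs 2 colors (even cycle); the hub is adjacent to all of them so needs a fresh color.
Chromatic number = 2 + 1 = 3.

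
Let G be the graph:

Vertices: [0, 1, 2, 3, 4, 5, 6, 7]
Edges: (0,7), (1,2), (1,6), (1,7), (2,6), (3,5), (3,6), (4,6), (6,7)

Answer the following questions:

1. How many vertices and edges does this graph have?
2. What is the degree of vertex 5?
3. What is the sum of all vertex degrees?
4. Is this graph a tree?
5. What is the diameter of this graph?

Count: 8 vertices, 9 edges.
Vertex 5 has neighbors [3], degree = 1.
Handshaking lemma: 2 * 9 = 18.
A tree on 8 vertices has 7 edges. This graph has 9 edges (2 extra). Not a tree.
Diameter (longest shortest path) = 4.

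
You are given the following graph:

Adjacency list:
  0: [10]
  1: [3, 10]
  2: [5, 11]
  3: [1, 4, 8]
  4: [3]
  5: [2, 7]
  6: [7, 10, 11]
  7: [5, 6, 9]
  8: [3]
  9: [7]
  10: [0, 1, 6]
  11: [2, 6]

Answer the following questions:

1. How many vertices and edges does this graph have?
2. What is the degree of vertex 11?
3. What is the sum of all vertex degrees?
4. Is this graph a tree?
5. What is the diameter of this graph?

Count: 12 vertices, 12 edges.
Vertex 11 has neighbors [2, 6], degree = 2.
Handshaking lemma: 2 * 12 = 24.
A tree on 12 vertices has 11 edges. This graph has 12 edges (1 extra). Not a tree.
Diameter (longest shortest path) = 6.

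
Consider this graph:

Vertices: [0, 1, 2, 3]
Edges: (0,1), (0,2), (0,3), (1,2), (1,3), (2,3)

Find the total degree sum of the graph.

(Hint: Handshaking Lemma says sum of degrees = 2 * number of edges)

Count edges: 6 edges.
By Handshaking Lemma: sum of degrees = 2 * 6 = 12.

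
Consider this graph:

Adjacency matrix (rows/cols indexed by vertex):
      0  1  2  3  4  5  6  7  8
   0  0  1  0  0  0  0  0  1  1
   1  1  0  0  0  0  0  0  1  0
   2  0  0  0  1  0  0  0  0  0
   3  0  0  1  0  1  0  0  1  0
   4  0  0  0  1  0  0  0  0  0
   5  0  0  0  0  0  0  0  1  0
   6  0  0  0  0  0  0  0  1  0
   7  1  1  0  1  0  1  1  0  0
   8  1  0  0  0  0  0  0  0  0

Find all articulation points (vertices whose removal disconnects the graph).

An articulation point is a vertex whose removal disconnects the graph.
Articulation points: [0, 3, 7]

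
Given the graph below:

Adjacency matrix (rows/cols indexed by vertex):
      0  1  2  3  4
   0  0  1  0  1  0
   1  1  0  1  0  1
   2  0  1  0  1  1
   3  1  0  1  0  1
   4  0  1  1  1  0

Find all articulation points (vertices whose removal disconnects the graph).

No articulation points. The graph is biconnected.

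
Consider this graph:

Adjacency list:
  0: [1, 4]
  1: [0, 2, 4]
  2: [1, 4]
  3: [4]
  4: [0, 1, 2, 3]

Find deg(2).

Vertex 2 has neighbors [1, 4], so deg(2) = 2.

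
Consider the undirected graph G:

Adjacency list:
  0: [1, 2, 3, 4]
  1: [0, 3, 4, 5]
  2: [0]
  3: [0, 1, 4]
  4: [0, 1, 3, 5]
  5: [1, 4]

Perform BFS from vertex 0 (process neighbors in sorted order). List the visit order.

BFS from vertex 0 (neighbors processed in ascending order):
Visit order: 0, 1, 2, 3, 4, 5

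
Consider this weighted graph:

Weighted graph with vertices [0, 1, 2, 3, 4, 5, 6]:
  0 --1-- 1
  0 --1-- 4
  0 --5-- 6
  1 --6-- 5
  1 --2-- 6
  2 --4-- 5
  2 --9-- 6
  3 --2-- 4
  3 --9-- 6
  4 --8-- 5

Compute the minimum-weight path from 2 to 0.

Using Dijkstra's algorithm from vertex 2:
Shortest path: 2 -> 5 -> 1 -> 0
Total weight: 4 + 6 + 1 = 11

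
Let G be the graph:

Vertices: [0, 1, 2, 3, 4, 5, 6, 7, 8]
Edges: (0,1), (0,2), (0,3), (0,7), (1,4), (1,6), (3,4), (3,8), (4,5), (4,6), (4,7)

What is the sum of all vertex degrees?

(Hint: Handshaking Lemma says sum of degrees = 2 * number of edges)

Count edges: 11 edges.
By Handshaking Lemma: sum of degrees = 2 * 11 = 22.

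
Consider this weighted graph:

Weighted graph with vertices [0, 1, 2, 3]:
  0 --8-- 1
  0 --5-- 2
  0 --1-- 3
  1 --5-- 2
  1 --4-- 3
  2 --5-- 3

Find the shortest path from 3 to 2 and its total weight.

Using Dijkstra's algorithm from vertex 3:
Shortest path: 3 -> 2
Total weight: 5 = 5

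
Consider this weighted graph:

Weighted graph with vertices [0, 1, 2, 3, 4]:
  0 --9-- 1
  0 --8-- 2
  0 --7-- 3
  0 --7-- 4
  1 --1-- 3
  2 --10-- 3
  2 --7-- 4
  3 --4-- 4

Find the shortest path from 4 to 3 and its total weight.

Using Dijkstra's algorithm from vertex 4:
Shortest path: 4 -> 3
Total weight: 4 = 4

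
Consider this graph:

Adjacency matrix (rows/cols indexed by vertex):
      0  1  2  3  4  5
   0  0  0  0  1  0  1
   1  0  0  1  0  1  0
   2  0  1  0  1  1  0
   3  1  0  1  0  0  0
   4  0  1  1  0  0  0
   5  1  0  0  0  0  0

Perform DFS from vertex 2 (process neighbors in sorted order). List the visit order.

DFS from vertex 2 (neighbors processed in ascending order):
Visit order: 2, 1, 4, 3, 0, 5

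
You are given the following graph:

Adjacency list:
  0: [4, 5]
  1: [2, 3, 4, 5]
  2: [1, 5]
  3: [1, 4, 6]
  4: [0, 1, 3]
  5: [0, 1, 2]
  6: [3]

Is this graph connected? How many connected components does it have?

Checking connectivity: the graph has 1 connected component(s).
All vertices are reachable from each other. The graph IS connected.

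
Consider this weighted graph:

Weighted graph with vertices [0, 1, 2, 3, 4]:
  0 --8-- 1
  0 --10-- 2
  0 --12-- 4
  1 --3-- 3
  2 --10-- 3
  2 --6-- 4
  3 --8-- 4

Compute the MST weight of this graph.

Applying Kruskal's algorithm (sort edges by weight, add if no cycle):
  Add (1,3) w=3
  Add (2,4) w=6
  Add (0,1) w=8
  Add (3,4) w=8
  Skip (0,2) w=10 (creates cycle)
  Skip (2,3) w=10 (creates cycle)
  Skip (0,4) w=12 (creates cycle)
MST weight = 25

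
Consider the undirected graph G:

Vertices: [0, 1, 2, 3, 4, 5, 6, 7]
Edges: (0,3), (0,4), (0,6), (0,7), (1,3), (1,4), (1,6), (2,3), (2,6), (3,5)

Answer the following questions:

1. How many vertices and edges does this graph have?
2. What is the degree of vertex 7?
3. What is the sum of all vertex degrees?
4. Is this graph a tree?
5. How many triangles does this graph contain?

Count: 8 vertices, 10 edges.
Vertex 7 has neighbors [0], degree = 1.
Handshaking lemma: 2 * 10 = 20.
A tree on 8 vertices has 7 edges. This graph has 10 edges (3 extra). Not a tree.
Number of triangles = 0.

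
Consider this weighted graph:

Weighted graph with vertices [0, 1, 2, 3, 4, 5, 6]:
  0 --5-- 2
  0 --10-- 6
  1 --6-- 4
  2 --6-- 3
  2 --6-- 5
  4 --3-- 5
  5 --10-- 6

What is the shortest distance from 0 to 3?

Using Dijkstra's algorithm from vertex 0:
Shortest path: 0 -> 2 -> 3
Total weight: 5 + 6 = 11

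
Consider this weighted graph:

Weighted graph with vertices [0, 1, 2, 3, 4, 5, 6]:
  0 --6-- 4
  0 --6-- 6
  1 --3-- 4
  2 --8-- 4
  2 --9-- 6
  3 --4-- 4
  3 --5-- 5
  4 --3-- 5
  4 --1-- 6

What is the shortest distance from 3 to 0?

Using Dijkstra's algorithm from vertex 3:
Shortest path: 3 -> 4 -> 0
Total weight: 4 + 6 = 10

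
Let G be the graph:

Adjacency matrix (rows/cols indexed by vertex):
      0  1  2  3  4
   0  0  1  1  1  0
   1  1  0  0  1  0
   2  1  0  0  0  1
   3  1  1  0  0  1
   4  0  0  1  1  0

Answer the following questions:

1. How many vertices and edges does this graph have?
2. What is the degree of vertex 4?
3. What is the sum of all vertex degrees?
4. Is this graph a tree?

Count: 5 vertices, 6 edges.
Vertex 4 has neighbors [2, 3], degree = 2.
Handshaking lemma: 2 * 6 = 12.
A tree on 5 vertices has 4 edges. This graph has 6 edges (2 extra). Not a tree.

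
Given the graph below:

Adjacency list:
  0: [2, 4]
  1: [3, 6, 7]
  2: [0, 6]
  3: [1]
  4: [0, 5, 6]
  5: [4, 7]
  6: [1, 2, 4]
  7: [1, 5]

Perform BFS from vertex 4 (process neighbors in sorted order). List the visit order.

BFS from vertex 4 (neighbors processed in ascending order):
Visit order: 4, 0, 5, 6, 2, 7, 1, 3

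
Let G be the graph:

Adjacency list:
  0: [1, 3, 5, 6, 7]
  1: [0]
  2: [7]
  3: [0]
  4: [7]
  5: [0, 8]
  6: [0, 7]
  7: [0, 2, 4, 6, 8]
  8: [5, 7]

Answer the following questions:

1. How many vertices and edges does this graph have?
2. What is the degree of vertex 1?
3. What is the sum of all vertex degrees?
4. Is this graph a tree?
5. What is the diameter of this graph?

Count: 9 vertices, 10 edges.
Vertex 1 has neighbors [0], degree = 1.
Handshaking lemma: 2 * 10 = 20.
A tree on 9 vertices has 8 edges. This graph has 10 edges (2 extra). Not a tree.
Diameter (longest shortest path) = 3.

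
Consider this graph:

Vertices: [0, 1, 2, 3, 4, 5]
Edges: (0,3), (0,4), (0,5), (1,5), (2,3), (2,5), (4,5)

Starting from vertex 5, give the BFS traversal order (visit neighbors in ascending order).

BFS from vertex 5 (neighbors processed in ascending order):
Visit order: 5, 0, 1, 2, 4, 3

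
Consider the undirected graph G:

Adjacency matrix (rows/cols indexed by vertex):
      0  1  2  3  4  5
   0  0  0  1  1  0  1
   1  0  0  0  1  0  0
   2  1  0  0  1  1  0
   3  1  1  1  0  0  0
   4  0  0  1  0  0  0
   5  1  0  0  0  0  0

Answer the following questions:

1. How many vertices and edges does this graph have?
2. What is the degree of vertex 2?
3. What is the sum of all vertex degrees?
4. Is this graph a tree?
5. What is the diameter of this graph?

Count: 6 vertices, 6 edges.
Vertex 2 has neighbors [0, 3, 4], degree = 3.
Handshaking lemma: 2 * 6 = 12.
A tree on 6 vertices has 5 edges. This graph has 6 edges (1 extra). Not a tree.
Diameter (longest shortest path) = 3.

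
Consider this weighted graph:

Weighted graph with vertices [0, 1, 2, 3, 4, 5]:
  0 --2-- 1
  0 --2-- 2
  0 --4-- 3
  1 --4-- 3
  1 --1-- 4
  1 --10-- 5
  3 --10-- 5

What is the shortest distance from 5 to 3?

Using Dijkstra's algorithm from vertex 5:
Shortest path: 5 -> 3
Total weight: 10 = 10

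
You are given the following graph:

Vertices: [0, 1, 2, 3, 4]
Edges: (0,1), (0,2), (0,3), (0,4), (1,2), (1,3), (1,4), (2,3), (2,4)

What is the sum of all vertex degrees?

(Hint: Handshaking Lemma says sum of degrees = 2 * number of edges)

Count edges: 9 edges.
By Handshaking Lemma: sum of degrees = 2 * 9 = 18.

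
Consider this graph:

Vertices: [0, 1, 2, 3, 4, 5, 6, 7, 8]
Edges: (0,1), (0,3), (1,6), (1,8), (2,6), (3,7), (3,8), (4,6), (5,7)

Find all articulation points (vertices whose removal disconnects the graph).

An articulation point is a vertex whose removal disconnects the graph.
Articulation points: [1, 3, 6, 7]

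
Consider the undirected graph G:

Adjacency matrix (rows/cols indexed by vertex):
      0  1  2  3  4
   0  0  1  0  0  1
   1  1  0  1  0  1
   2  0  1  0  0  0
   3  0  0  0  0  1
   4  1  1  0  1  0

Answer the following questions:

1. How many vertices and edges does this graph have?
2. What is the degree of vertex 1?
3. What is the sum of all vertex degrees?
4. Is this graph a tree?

Count: 5 vertices, 5 edges.
Vertex 1 has neighbors [0, 2, 4], degree = 3.
Handshaking lemma: 2 * 5 = 10.
A tree on 5 vertices has 4 edges. This graph has 5 edges (1 extra). Not a tree.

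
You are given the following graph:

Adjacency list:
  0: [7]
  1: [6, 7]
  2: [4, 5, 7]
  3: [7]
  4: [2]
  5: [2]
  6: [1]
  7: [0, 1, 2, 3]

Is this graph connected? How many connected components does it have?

Checking connectivity: the graph has 1 connected component(s).
All vertices are reachable from each other. The graph IS connected.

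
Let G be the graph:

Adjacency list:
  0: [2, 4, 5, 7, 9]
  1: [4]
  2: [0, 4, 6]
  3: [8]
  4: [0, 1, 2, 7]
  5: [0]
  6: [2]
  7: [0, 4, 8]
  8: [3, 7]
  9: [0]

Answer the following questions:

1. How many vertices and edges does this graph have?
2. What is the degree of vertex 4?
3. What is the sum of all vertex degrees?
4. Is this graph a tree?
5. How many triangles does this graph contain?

Count: 10 vertices, 11 edges.
Vertex 4 has neighbors [0, 1, 2, 7], degree = 4.
Handshaking lemma: 2 * 11 = 22.
A tree on 10 vertices has 9 edges. This graph has 11 edges (2 extra). Not a tree.
Number of triangles = 2.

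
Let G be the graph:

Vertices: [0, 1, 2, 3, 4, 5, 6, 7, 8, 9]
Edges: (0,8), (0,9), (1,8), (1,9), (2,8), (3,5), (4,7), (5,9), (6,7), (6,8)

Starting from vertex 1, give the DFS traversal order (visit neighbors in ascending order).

DFS from vertex 1 (neighbors processed in ascending order):
Visit order: 1, 8, 0, 9, 5, 3, 2, 6, 7, 4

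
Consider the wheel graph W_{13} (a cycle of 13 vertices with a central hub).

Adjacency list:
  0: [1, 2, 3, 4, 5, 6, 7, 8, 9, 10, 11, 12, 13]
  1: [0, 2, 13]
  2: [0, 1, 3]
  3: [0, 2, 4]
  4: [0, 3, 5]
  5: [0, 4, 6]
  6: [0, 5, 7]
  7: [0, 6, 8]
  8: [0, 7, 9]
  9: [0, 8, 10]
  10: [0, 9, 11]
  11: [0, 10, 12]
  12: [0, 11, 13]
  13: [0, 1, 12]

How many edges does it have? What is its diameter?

Wheel graph W_{13}: 13 cycle edges + 13 spoke edges = 26 edges.
The hub is distance 1 from all cycle vertices. Max distance between cycle vertices through hub is 2.
Diameter = 2.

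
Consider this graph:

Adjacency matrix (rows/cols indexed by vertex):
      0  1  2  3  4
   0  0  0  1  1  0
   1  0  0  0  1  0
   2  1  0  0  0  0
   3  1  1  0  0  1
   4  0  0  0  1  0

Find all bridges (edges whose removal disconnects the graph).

A bridge is an edge whose removal increases the number of connected components.
Bridges found: (0,2), (0,3), (1,3), (3,4)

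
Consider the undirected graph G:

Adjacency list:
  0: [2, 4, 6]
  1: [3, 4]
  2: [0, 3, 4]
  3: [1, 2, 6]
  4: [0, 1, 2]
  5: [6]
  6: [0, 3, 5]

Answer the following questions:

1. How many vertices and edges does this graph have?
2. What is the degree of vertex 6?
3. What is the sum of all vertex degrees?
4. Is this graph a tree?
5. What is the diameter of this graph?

Count: 7 vertices, 9 edges.
Vertex 6 has neighbors [0, 3, 5], degree = 3.
Handshaking lemma: 2 * 9 = 18.
A tree on 7 vertices has 6 edges. This graph has 9 edges (3 extra). Not a tree.
Diameter (longest shortest path) = 3.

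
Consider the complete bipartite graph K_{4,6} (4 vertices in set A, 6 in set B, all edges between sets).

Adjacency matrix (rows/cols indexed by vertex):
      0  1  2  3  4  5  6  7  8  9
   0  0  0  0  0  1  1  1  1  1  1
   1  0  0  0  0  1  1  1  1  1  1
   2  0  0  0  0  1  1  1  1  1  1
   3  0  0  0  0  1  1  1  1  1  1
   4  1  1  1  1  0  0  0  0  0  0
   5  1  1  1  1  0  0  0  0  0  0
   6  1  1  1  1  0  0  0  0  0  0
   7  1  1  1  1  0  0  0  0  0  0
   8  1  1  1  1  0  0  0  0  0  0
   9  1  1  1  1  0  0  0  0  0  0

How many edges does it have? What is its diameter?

K_{4,6} has 4 * 6 = 24 edges.
Any vertex reaches any opposite-side vertex in 1 step; same-side vertices reach in 2 steps via any opposite-side vertex.
Diameter = 2.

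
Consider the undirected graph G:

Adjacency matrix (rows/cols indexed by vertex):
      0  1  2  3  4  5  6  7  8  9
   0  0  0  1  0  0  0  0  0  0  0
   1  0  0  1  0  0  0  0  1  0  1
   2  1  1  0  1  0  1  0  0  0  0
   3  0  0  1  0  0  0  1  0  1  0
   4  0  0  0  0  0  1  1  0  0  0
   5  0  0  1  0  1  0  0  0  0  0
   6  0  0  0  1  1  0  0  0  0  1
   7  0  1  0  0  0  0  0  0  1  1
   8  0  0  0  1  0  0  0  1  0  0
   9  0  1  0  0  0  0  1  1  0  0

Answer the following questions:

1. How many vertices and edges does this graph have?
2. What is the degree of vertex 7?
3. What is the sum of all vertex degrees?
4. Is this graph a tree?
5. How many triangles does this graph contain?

Count: 10 vertices, 13 edges.
Vertex 7 has neighbors [1, 8, 9], degree = 3.
Handshaking lemma: 2 * 13 = 26.
A tree on 10 vertices has 9 edges. This graph has 13 edges (4 extra). Not a tree.
Number of triangles = 1.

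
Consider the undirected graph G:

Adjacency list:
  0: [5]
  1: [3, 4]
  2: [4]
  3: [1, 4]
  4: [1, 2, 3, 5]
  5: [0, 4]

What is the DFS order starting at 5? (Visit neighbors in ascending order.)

DFS from vertex 5 (neighbors processed in ascending order):
Visit order: 5, 0, 4, 1, 3, 2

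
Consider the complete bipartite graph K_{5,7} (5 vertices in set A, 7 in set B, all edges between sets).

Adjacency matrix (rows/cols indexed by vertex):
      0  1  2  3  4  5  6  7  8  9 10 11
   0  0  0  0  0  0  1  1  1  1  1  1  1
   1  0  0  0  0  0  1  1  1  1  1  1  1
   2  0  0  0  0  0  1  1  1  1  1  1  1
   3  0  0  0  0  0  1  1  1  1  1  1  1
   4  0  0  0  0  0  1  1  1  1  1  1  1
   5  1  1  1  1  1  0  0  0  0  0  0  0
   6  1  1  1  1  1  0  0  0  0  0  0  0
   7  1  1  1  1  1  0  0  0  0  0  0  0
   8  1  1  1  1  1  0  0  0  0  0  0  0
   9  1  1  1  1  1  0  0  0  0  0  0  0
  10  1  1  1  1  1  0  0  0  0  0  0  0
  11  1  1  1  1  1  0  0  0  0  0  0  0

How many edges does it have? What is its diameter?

K_{5,7} has 5 * 7 = 35 edges.
Any vertex reaches any opposite-side vertex in 1 step; same-side vertices reach in 2 steps via any opposite-side vertex.
Diameter = 2.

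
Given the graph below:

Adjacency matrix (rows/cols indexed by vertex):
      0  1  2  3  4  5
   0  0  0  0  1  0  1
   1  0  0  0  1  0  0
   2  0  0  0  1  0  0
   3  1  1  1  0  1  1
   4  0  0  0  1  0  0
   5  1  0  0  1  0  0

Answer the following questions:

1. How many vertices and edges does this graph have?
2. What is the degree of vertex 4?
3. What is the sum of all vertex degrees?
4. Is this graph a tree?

Count: 6 vertices, 6 edges.
Vertex 4 has neighbors [3], degree = 1.
Handshaking lemma: 2 * 6 = 12.
A tree on 6 vertices has 5 edges. This graph has 6 edges (1 extra). Not a tree.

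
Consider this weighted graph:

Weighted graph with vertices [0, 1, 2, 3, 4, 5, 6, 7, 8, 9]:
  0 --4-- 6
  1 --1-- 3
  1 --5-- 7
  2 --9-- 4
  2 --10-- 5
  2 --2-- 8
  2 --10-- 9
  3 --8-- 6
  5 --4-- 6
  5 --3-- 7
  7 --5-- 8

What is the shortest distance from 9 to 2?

Using Dijkstra's algorithm from vertex 9:
Shortest path: 9 -> 2
Total weight: 10 = 10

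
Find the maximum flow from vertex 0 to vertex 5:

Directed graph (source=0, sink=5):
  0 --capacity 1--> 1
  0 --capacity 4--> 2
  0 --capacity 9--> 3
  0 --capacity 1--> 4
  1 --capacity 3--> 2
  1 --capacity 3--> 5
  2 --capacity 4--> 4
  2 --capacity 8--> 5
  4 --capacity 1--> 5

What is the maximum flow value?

Computing max flow:
  Flow on (0->1): 1/1
  Flow on (0->2): 4/4
  Flow on (0->4): 1/1
  Flow on (1->5): 1/3
  Flow on (2->5): 4/8
  Flow on (4->5): 1/1
Maximum flow = 6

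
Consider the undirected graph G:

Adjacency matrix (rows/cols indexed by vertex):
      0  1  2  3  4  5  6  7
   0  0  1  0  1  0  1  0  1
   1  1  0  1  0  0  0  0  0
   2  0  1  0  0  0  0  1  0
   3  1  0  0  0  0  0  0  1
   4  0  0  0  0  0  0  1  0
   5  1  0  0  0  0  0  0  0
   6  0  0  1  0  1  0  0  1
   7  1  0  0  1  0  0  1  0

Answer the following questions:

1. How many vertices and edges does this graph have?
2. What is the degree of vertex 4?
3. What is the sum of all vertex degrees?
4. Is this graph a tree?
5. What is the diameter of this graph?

Count: 8 vertices, 9 edges.
Vertex 4 has neighbors [6], degree = 1.
Handshaking lemma: 2 * 9 = 18.
A tree on 8 vertices has 7 edges. This graph has 9 edges (2 extra). Not a tree.
Diameter (longest shortest path) = 4.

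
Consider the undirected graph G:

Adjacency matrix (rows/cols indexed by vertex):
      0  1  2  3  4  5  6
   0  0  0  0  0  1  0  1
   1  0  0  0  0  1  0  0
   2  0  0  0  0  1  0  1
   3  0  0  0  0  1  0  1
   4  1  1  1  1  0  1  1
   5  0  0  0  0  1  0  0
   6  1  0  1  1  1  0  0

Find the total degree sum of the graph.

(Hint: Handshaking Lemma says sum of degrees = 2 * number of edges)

Count edges: 9 edges.
By Handshaking Lemma: sum of degrees = 2 * 9 = 18.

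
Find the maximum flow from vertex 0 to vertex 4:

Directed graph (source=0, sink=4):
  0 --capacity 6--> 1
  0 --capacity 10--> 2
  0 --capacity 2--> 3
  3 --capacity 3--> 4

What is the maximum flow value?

Computing max flow:
  Flow on (0->3): 2/2
  Flow on (3->4): 2/3
Maximum flow = 2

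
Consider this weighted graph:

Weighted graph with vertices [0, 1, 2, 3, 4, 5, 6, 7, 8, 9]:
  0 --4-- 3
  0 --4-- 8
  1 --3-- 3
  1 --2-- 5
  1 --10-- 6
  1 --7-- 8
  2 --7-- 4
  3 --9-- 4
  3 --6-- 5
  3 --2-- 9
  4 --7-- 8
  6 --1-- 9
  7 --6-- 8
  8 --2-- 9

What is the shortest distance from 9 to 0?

Using Dijkstra's algorithm from vertex 9:
Shortest path: 9 -> 3 -> 0
Total weight: 2 + 4 = 6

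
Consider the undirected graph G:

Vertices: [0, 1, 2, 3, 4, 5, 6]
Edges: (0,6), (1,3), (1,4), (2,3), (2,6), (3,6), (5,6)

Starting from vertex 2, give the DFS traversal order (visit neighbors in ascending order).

DFS from vertex 2 (neighbors processed in ascending order):
Visit order: 2, 3, 1, 4, 6, 0, 5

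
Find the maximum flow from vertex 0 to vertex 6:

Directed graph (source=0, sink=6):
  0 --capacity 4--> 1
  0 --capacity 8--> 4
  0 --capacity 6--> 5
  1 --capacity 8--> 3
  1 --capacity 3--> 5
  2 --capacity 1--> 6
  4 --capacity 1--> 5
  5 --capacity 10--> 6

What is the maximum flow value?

Computing max flow:
  Flow on (0->1): 3/4
  Flow on (0->4): 1/8
  Flow on (0->5): 6/6
  Flow on (1->5): 3/3
  Flow on (4->5): 1/1
  Flow on (5->6): 10/10
Maximum flow = 10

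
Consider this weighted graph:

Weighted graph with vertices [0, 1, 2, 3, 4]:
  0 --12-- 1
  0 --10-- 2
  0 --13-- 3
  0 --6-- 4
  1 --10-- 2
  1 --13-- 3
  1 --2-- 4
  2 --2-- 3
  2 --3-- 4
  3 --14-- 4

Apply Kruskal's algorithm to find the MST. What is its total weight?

Applying Kruskal's algorithm (sort edges by weight, add if no cycle):
  Add (1,4) w=2
  Add (2,3) w=2
  Add (2,4) w=3
  Add (0,4) w=6
  Skip (0,2) w=10 (creates cycle)
  Skip (1,2) w=10 (creates cycle)
  Skip (0,1) w=12 (creates cycle)
  Skip (0,3) w=13 (creates cycle)
  Skip (1,3) w=13 (creates cycle)
  Skip (3,4) w=14 (creates cycle)
MST weight = 13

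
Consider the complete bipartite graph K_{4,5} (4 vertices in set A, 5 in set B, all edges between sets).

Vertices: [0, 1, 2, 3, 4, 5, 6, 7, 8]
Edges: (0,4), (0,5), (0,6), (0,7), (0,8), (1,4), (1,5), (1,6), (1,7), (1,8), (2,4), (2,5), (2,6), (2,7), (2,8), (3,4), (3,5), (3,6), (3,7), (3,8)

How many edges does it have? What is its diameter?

K_{4,5} has 4 * 5 = 20 edges.
Any vertex reaches any opposite-side vertex in 1 step; same-side vertices reach in 2 steps via any opposite-side vertex.
Diameter = 2.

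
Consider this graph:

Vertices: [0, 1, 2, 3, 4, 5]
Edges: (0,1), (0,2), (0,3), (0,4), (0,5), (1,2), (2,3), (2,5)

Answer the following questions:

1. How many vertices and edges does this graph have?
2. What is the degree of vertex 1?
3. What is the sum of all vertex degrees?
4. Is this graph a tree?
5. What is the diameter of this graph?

Count: 6 vertices, 8 edges.
Vertex 1 has neighbors [0, 2], degree = 2.
Handshaking lemma: 2 * 8 = 16.
A tree on 6 vertices has 5 edges. This graph has 8 edges (3 extra). Not a tree.
Diameter (longest shortest path) = 2.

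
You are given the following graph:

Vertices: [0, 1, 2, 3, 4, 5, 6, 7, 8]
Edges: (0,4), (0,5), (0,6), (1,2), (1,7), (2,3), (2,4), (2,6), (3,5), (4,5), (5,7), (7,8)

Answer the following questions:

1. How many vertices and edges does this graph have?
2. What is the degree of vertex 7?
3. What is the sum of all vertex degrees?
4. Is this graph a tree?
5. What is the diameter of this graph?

Count: 9 vertices, 12 edges.
Vertex 7 has neighbors [1, 5, 8], degree = 3.
Handshaking lemma: 2 * 12 = 24.
A tree on 9 vertices has 8 edges. This graph has 12 edges (4 extra). Not a tree.
Diameter (longest shortest path) = 4.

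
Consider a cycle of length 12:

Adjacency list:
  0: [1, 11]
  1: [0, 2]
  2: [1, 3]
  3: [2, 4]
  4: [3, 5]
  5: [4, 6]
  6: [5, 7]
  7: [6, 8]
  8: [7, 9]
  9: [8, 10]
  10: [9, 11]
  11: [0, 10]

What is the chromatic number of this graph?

This is an even cycle (C_12). Even cycles are bipartite.
Chromatic number = 2.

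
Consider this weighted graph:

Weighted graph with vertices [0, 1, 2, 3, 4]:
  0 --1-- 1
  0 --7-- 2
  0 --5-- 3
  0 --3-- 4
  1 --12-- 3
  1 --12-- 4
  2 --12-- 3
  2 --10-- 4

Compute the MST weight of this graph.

Applying Kruskal's algorithm (sort edges by weight, add if no cycle):
  Add (0,1) w=1
  Add (0,4) w=3
  Add (0,3) w=5
  Add (0,2) w=7
  Skip (2,4) w=10 (creates cycle)
  Skip (1,4) w=12 (creates cycle)
  Skip (1,3) w=12 (creates cycle)
  Skip (2,3) w=12 (creates cycle)
MST weight = 16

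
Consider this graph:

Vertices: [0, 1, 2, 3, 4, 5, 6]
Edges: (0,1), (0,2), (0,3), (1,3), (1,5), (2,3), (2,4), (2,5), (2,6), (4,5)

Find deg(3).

Vertex 3 has neighbors [0, 1, 2], so deg(3) = 3.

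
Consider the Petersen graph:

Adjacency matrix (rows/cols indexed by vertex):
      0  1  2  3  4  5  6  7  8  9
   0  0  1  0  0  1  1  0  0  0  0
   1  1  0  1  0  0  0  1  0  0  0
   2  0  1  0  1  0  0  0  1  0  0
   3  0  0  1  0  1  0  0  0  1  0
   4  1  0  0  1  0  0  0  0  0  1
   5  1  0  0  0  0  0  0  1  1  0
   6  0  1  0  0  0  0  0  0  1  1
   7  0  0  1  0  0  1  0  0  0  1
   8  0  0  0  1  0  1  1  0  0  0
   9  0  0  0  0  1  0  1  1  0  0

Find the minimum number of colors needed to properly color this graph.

The Petersen graph contains odd cycles (e.g. the outer 5-cycle), so chi >= 3.
A proper 3-coloring exists (it is a well-known 3-chromatic graph).
Chromatic number = 3.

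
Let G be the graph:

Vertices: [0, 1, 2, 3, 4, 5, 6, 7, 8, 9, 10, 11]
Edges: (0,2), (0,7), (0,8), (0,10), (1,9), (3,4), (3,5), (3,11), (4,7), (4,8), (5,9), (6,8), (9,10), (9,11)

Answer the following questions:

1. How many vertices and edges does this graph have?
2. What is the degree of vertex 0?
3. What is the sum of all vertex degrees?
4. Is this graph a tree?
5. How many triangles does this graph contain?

Count: 12 vertices, 14 edges.
Vertex 0 has neighbors [2, 7, 8, 10], degree = 4.
Handshaking lemma: 2 * 14 = 28.
A tree on 12 vertices has 11 edges. This graph has 14 edges (3 extra). Not a tree.
Number of triangles = 0.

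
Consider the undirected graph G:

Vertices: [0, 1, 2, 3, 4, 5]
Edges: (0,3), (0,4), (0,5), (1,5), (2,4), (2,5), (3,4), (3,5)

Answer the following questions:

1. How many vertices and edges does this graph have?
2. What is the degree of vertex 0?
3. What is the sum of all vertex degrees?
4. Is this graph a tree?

Count: 6 vertices, 8 edges.
Vertex 0 has neighbors [3, 4, 5], degree = 3.
Handshaking lemma: 2 * 8 = 16.
A tree on 6 vertices has 5 edges. This graph has 8 edges (3 extra). Not a tree.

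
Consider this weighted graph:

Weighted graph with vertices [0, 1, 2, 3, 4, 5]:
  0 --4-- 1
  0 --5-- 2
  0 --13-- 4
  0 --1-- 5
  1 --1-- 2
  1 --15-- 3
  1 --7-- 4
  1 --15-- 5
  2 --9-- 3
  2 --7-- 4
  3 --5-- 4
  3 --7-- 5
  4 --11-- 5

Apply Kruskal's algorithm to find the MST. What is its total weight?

Applying Kruskal's algorithm (sort edges by weight, add if no cycle):
  Add (0,5) w=1
  Add (1,2) w=1
  Add (0,1) w=4
  Skip (0,2) w=5 (creates cycle)
  Add (3,4) w=5
  Add (1,4) w=7
  Skip (2,4) w=7 (creates cycle)
  Skip (3,5) w=7 (creates cycle)
  Skip (2,3) w=9 (creates cycle)
  Skip (4,5) w=11 (creates cycle)
  Skip (0,4) w=13 (creates cycle)
  Skip (1,5) w=15 (creates cycle)
  Skip (1,3) w=15 (creates cycle)
MST weight = 18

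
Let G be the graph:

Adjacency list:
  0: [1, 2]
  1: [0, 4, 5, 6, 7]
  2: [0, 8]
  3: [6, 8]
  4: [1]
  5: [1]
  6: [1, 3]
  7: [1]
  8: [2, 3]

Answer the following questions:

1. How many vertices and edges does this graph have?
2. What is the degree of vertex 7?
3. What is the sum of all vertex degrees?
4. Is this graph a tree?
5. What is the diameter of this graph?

Count: 9 vertices, 9 edges.
Vertex 7 has neighbors [1], degree = 1.
Handshaking lemma: 2 * 9 = 18.
A tree on 9 vertices has 8 edges. This graph has 9 edges (1 extra). Not a tree.
Diameter (longest shortest path) = 4.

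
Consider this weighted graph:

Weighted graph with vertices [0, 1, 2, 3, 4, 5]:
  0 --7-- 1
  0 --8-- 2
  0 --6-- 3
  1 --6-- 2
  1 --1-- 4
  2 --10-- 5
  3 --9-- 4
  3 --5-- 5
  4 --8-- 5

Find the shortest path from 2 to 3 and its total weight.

Using Dijkstra's algorithm from vertex 2:
Shortest path: 2 -> 0 -> 3
Total weight: 8 + 6 = 14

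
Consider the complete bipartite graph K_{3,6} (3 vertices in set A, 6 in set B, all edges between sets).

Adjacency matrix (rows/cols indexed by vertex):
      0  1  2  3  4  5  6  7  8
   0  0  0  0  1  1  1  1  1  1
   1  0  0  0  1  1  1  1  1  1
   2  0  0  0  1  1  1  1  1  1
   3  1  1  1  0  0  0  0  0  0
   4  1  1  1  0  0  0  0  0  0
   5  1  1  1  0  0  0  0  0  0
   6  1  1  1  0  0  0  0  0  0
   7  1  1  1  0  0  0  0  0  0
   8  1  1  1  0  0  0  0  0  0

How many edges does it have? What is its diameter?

K_{3,6} has 3 * 6 = 18 edges.
Any vertex reaches any opposite-side vertex in 1 step; same-side vertices reach in 2 steps via any opposite-side vertex.
Diameter = 2.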